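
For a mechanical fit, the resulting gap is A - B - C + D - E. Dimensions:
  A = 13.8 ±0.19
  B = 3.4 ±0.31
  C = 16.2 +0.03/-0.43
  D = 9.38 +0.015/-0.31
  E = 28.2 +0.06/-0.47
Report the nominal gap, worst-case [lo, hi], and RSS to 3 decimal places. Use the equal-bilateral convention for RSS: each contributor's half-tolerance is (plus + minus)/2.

Stack each dimension's contribution:
  +A: nom +13.800 → Σnom=13.800; wc +0.190/-0.190 → slack +0.190/-0.190; half-tol=0.190, Σhalf²=0.036100
  -B: nom -3.400 → Σnom=10.400; wc +0.310/-0.310 → slack +0.500/-0.500; half-tol=0.310, Σhalf²=0.132200
  -C: nom -16.200 → Σnom=-5.800; wc +0.430/-0.030 → slack +0.930/-0.530; half-tol=0.230, Σhalf²=0.185100
  +D: nom +9.380 → Σnom=3.580; wc +0.015/-0.310 → slack +0.945/-0.840; half-tol=0.163, Σhalf²=0.211506
  -E: nom -28.200 → Σnom=-24.620; wc +0.470/-0.060 → slack +1.415/-0.900; half-tol=0.265, Σhalf²=0.281731
Nominal = -24.620. Worst-case = [-24.620 - 0.900, -24.620 + 1.415] = [-25.520, -23.205]. RSS = √0.281731 = 0.531.

nominal=-24.620 wc=[-25.520,-23.205] rss=0.531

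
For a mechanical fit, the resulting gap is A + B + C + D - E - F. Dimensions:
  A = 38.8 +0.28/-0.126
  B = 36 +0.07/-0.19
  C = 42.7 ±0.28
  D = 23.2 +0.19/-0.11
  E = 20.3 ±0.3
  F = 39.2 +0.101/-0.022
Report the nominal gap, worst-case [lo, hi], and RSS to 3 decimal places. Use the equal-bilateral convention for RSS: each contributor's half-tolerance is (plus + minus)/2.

Stack each dimension's contribution:
  +A: nom +38.800 → Σnom=38.800; wc +0.280/-0.126 → slack +0.280/-0.126; half-tol=0.203, Σhalf²=0.041209
  +B: nom +36.000 → Σnom=74.800; wc +0.070/-0.190 → slack +0.350/-0.316; half-tol=0.130, Σhalf²=0.058109
  +C: nom +42.700 → Σnom=117.500; wc +0.280/-0.280 → slack +0.630/-0.596; half-tol=0.280, Σhalf²=0.136509
  +D: nom +23.200 → Σnom=140.700; wc +0.190/-0.110 → slack +0.820/-0.706; half-tol=0.150, Σhalf²=0.159009
  -E: nom -20.300 → Σnom=120.400; wc +0.300/-0.300 → slack +1.120/-1.006; half-tol=0.300, Σhalf²=0.249009
  -F: nom -39.200 → Σnom=81.200; wc +0.022/-0.101 → slack +1.142/-1.107; half-tol=0.061, Σhalf²=0.252791
Nominal = 81.200. Worst-case = [81.200 - 1.107, 81.200 + 1.142] = [80.093, 82.342]. RSS = √0.252791 = 0.503.

nominal=81.200 wc=[80.093,82.342] rss=0.503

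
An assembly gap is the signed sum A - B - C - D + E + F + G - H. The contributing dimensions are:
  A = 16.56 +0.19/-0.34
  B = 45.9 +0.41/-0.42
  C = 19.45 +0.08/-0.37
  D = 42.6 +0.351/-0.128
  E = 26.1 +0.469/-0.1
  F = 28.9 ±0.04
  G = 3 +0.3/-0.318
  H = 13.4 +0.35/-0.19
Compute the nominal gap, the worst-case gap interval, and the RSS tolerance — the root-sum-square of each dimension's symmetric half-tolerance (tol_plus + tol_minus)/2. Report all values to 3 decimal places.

Stack each dimension's contribution:
  +A: nom +16.560 → Σnom=16.560; wc +0.190/-0.340 → slack +0.190/-0.340; half-tol=0.265, Σhalf²=0.070225
  -B: nom -45.900 → Σnom=-29.340; wc +0.420/-0.410 → slack +0.610/-0.750; half-tol=0.415, Σhalf²=0.242450
  -C: nom -19.450 → Σnom=-48.790; wc +0.370/-0.080 → slack +0.980/-0.830; half-tol=0.225, Σhalf²=0.293075
  -D: nom -42.600 → Σnom=-91.390; wc +0.128/-0.351 → slack +1.108/-1.181; half-tol=0.239, Σhalf²=0.350435
  +E: nom +26.100 → Σnom=-65.290; wc +0.469/-0.100 → slack +1.577/-1.281; half-tol=0.284, Σhalf²=0.431375
  +F: nom +28.900 → Σnom=-36.390; wc +0.040/-0.040 → slack +1.617/-1.321; half-tol=0.040, Σhalf²=0.432975
  +G: nom +3.000 → Σnom=-33.390; wc +0.300/-0.318 → slack +1.917/-1.639; half-tol=0.309, Σhalf²=0.528456
  -H: nom -13.400 → Σnom=-46.790; wc +0.190/-0.350 → slack +2.107/-1.989; half-tol=0.270, Σhalf²=0.601356
Nominal = -46.790. Worst-case = [-46.790 - 1.989, -46.790 + 2.107] = [-48.779, -44.683]. RSS = √0.601356 = 0.775.

nominal=-46.790 wc=[-48.779,-44.683] rss=0.775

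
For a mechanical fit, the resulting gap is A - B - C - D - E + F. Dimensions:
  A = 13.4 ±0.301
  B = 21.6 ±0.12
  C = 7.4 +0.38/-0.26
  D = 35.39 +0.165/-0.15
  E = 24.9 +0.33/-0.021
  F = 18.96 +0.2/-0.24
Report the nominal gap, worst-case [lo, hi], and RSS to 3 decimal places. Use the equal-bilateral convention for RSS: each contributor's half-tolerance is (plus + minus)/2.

Stack each dimension's contribution:
  +A: nom +13.400 → Σnom=13.400; wc +0.301/-0.301 → slack +0.301/-0.301; half-tol=0.301, Σhalf²=0.090601
  -B: nom -21.600 → Σnom=-8.200; wc +0.120/-0.120 → slack +0.421/-0.421; half-tol=0.120, Σhalf²=0.105001
  -C: nom -7.400 → Σnom=-15.600; wc +0.260/-0.380 → slack +0.681/-0.801; half-tol=0.320, Σhalf²=0.207401
  -D: nom -35.390 → Σnom=-50.990; wc +0.150/-0.165 → slack +0.831/-0.966; half-tol=0.158, Σhalf²=0.232207
  -E: nom -24.900 → Σnom=-75.890; wc +0.021/-0.330 → slack +0.852/-1.296; half-tol=0.176, Σhalf²=0.263008
  +F: nom +18.960 → Σnom=-56.930; wc +0.200/-0.240 → slack +1.052/-1.536; half-tol=0.220, Σhalf²=0.311408
Nominal = -56.930. Worst-case = [-56.930 - 1.536, -56.930 + 1.052] = [-58.466, -55.878]. RSS = √0.311408 = 0.558.

nominal=-56.930 wc=[-58.466,-55.878] rss=0.558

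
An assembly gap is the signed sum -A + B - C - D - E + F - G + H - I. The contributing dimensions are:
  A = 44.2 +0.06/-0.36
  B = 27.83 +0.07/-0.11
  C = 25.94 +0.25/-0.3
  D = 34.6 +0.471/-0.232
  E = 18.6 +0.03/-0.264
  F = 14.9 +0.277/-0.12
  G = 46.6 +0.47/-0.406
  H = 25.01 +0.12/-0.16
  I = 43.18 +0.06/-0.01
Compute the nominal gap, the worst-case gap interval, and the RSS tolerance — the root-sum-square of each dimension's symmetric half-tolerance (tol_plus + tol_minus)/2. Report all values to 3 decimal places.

Stack each dimension's contribution:
  -A: nom -44.200 → Σnom=-44.200; wc +0.360/-0.060 → slack +0.360/-0.060; half-tol=0.210, Σhalf²=0.044100
  +B: nom +27.830 → Σnom=-16.370; wc +0.070/-0.110 → slack +0.430/-0.170; half-tol=0.090, Σhalf²=0.052200
  -C: nom -25.940 → Σnom=-42.310; wc +0.300/-0.250 → slack +0.730/-0.420; half-tol=0.275, Σhalf²=0.127825
  -D: nom -34.600 → Σnom=-76.910; wc +0.232/-0.471 → slack +0.962/-0.891; half-tol=0.351, Σhalf²=0.251377
  -E: nom -18.600 → Σnom=-95.510; wc +0.264/-0.030 → slack +1.226/-0.921; half-tol=0.147, Σhalf²=0.272986
  +F: nom +14.900 → Σnom=-80.610; wc +0.277/-0.120 → slack +1.503/-1.041; half-tol=0.199, Σhalf²=0.312389
  -G: nom -46.600 → Σnom=-127.210; wc +0.406/-0.470 → slack +1.909/-1.511; half-tol=0.438, Σhalf²=0.504232
  +H: nom +25.010 → Σnom=-102.200; wc +0.120/-0.160 → slack +2.029/-1.671; half-tol=0.140, Σhalf²=0.523832
  -I: nom -43.180 → Σnom=-145.380; wc +0.010/-0.060 → slack +2.039/-1.731; half-tol=0.035, Σhalf²=0.525057
Nominal = -145.380. Worst-case = [-145.380 - 1.731, -145.380 + 2.039] = [-147.111, -143.341]. RSS = √0.525057 = 0.725.

nominal=-145.380 wc=[-147.111,-143.341] rss=0.725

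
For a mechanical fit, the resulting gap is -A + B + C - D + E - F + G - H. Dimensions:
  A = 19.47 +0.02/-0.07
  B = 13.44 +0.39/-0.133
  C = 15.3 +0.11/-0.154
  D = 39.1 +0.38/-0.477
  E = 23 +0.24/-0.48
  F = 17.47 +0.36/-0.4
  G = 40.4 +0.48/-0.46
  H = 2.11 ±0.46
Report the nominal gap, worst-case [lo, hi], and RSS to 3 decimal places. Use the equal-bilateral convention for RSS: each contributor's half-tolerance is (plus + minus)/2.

Stack each dimension's contribution:
  -A: nom -19.470 → Σnom=-19.470; wc +0.070/-0.020 → slack +0.070/-0.020; half-tol=0.045, Σhalf²=0.002025
  +B: nom +13.440 → Σnom=-6.030; wc +0.390/-0.133 → slack +0.460/-0.153; half-tol=0.262, Σhalf²=0.070407
  +C: nom +15.300 → Σnom=9.270; wc +0.110/-0.154 → slack +0.570/-0.307; half-tol=0.132, Σhalf²=0.087831
  -D: nom -39.100 → Σnom=-29.830; wc +0.477/-0.380 → slack +1.047/-0.687; half-tol=0.428, Σhalf²=0.271444
  +E: nom +23.000 → Σnom=-6.830; wc +0.240/-0.480 → slack +1.287/-1.167; half-tol=0.360, Σhalf²=0.401043
  -F: nom -17.470 → Σnom=-24.300; wc +0.400/-0.360 → slack +1.687/-1.527; half-tol=0.380, Σhalf²=0.545443
  +G: nom +40.400 → Σnom=16.100; wc +0.480/-0.460 → slack +2.167/-1.987; half-tol=0.470, Σhalf²=0.766343
  -H: nom -2.110 → Σnom=13.990; wc +0.460/-0.460 → slack +2.627/-2.447; half-tol=0.460, Σhalf²=0.977943
Nominal = 13.990. Worst-case = [13.990 - 2.447, 13.990 + 2.627] = [11.543, 16.617]. RSS = √0.977943 = 0.989.

nominal=13.990 wc=[11.543,16.617] rss=0.989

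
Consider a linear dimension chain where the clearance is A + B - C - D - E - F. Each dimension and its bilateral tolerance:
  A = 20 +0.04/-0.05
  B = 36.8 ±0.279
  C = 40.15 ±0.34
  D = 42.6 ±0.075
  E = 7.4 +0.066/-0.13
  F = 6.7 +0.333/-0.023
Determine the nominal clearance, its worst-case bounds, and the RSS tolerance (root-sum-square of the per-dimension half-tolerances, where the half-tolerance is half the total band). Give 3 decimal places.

Stack each dimension's contribution:
  +A: nom +20.000 → Σnom=20.000; wc +0.040/-0.050 → slack +0.040/-0.050; half-tol=0.045, Σhalf²=0.002025
  +B: nom +36.800 → Σnom=56.800; wc +0.279/-0.279 → slack +0.319/-0.329; half-tol=0.279, Σhalf²=0.079866
  -C: nom -40.150 → Σnom=16.650; wc +0.340/-0.340 → slack +0.659/-0.669; half-tol=0.340, Σhalf²=0.195466
  -D: nom -42.600 → Σnom=-25.950; wc +0.075/-0.075 → slack +0.734/-0.744; half-tol=0.075, Σhalf²=0.201091
  -E: nom -7.400 → Σnom=-33.350; wc +0.130/-0.066 → slack +0.864/-0.810; half-tol=0.098, Σhalf²=0.210695
  -F: nom -6.700 → Σnom=-40.050; wc +0.023/-0.333 → slack +0.887/-1.143; half-tol=0.178, Σhalf²=0.242379
Nominal = -40.050. Worst-case = [-40.050 - 1.143, -40.050 + 0.887] = [-41.193, -39.163]. RSS = √0.242379 = 0.492.

nominal=-40.050 wc=[-41.193,-39.163] rss=0.492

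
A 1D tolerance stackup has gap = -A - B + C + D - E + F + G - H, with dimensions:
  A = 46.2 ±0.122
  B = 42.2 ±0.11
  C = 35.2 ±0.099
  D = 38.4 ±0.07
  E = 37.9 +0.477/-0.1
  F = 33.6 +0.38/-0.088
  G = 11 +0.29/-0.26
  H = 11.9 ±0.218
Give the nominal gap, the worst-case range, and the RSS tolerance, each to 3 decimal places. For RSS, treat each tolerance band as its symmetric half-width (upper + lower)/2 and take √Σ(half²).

Stack each dimension's contribution:
  -A: nom -46.200 → Σnom=-46.200; wc +0.122/-0.122 → slack +0.122/-0.122; half-tol=0.122, Σhalf²=0.014884
  -B: nom -42.200 → Σnom=-88.400; wc +0.110/-0.110 → slack +0.232/-0.232; half-tol=0.110, Σhalf²=0.026984
  +C: nom +35.200 → Σnom=-53.200; wc +0.099/-0.099 → slack +0.331/-0.331; half-tol=0.099, Σhalf²=0.036785
  +D: nom +38.400 → Σnom=-14.800; wc +0.070/-0.070 → slack +0.401/-0.401; half-tol=0.070, Σhalf²=0.041685
  -E: nom -37.900 → Σnom=-52.700; wc +0.100/-0.477 → slack +0.501/-0.878; half-tol=0.288, Σhalf²=0.124917
  +F: nom +33.600 → Σnom=-19.100; wc +0.380/-0.088 → slack +0.881/-0.966; half-tol=0.234, Σhalf²=0.179673
  +G: nom +11.000 → Σnom=-8.100; wc +0.290/-0.260 → slack +1.171/-1.226; half-tol=0.275, Σhalf²=0.255298
  -H: nom -11.900 → Σnom=-20.000; wc +0.218/-0.218 → slack +1.389/-1.444; half-tol=0.218, Σhalf²=0.302822
Nominal = -20.000. Worst-case = [-20.000 - 1.444, -20.000 + 1.389] = [-21.444, -18.611]. RSS = √0.302822 = 0.550.

nominal=-20.000 wc=[-21.444,-18.611] rss=0.550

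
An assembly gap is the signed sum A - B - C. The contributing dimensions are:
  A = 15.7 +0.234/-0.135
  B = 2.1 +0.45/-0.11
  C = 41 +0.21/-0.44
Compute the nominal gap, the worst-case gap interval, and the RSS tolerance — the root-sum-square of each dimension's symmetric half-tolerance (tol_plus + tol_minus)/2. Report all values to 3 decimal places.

nominal=-27.400 wc=[-28.195,-26.616] rss=0.467

Stack each dimension's contribution:
  +A: nom +15.700 → Σnom=15.700; wc +0.234/-0.135 → slack +0.234/-0.135; half-tol=0.184, Σhalf²=0.034040
  -B: nom -2.100 → Σnom=13.600; wc +0.110/-0.450 → slack +0.344/-0.585; half-tol=0.280, Σhalf²=0.112440
  -C: nom -41.000 → Σnom=-27.400; wc +0.440/-0.210 → slack +0.784/-0.795; half-tol=0.325, Σhalf²=0.218065
Nominal = -27.400. Worst-case = [-27.400 - 0.795, -27.400 + 0.784] = [-28.195, -26.616]. RSS = √0.218065 = 0.467.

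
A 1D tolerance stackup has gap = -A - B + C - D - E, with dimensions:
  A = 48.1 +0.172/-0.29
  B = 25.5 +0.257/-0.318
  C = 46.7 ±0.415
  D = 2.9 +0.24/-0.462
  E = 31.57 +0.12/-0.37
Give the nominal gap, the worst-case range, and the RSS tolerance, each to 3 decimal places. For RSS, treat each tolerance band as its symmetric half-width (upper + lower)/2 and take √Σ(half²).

nominal=-61.370 wc=[-62.574,-59.515] rss=0.701

Stack each dimension's contribution:
  -A: nom -48.100 → Σnom=-48.100; wc +0.290/-0.172 → slack +0.290/-0.172; half-tol=0.231, Σhalf²=0.053361
  -B: nom -25.500 → Σnom=-73.600; wc +0.318/-0.257 → slack +0.608/-0.429; half-tol=0.287, Σhalf²=0.136017
  +C: nom +46.700 → Σnom=-26.900; wc +0.415/-0.415 → slack +1.023/-0.844; half-tol=0.415, Σhalf²=0.308242
  -D: nom -2.900 → Σnom=-29.800; wc +0.462/-0.240 → slack +1.485/-1.084; half-tol=0.351, Σhalf²=0.431443
  -E: nom -31.570 → Σnom=-61.370; wc +0.370/-0.120 → slack +1.855/-1.204; half-tol=0.245, Σhalf²=0.491468
Nominal = -61.370. Worst-case = [-61.370 - 1.204, -61.370 + 1.855] = [-62.574, -59.515]. RSS = √0.491468 = 0.701.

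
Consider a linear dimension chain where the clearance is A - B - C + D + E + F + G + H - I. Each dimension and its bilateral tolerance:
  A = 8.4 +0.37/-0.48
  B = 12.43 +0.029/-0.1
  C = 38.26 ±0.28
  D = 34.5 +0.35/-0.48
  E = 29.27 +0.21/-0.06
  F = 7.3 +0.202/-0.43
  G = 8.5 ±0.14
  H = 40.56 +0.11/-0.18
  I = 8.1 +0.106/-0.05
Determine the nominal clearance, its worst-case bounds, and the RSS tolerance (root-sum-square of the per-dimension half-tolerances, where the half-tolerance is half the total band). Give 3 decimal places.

Stack each dimension's contribution:
  +A: nom +8.400 → Σnom=8.400; wc +0.370/-0.480 → slack +0.370/-0.480; half-tol=0.425, Σhalf²=0.180625
  -B: nom -12.430 → Σnom=-4.030; wc +0.100/-0.029 → slack +0.470/-0.509; half-tol=0.065, Σhalf²=0.184785
  -C: nom -38.260 → Σnom=-42.290; wc +0.280/-0.280 → slack +0.750/-0.789; half-tol=0.280, Σhalf²=0.263185
  +D: nom +34.500 → Σnom=-7.790; wc +0.350/-0.480 → slack +1.100/-1.269; half-tol=0.415, Σhalf²=0.435410
  +E: nom +29.270 → Σnom=21.480; wc +0.210/-0.060 → slack +1.310/-1.329; half-tol=0.135, Σhalf²=0.453635
  +F: nom +7.300 → Σnom=28.780; wc +0.202/-0.430 → slack +1.512/-1.759; half-tol=0.316, Σhalf²=0.553491
  +G: nom +8.500 → Σnom=37.280; wc +0.140/-0.140 → slack +1.652/-1.899; half-tol=0.140, Σhalf²=0.573091
  +H: nom +40.560 → Σnom=77.840; wc +0.110/-0.180 → slack +1.762/-2.079; half-tol=0.145, Σhalf²=0.594116
  -I: nom -8.100 → Σnom=69.740; wc +0.050/-0.106 → slack +1.812/-2.185; half-tol=0.078, Σhalf²=0.600200
Nominal = 69.740. Worst-case = [69.740 - 2.185, 69.740 + 1.812] = [67.555, 71.552]. RSS = √0.600200 = 0.775.

nominal=69.740 wc=[67.555,71.552] rss=0.775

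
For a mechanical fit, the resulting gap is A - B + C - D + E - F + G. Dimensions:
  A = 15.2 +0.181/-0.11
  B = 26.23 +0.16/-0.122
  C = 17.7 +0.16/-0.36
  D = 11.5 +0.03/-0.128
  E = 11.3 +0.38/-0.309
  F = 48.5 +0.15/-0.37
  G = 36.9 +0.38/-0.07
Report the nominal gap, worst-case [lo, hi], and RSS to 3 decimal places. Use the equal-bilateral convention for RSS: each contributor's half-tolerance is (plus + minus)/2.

nominal=-5.130 wc=[-6.319,-3.409] rss=0.593

Stack each dimension's contribution:
  +A: nom +15.200 → Σnom=15.200; wc +0.181/-0.110 → slack +0.181/-0.110; half-tol=0.145, Σhalf²=0.021170
  -B: nom -26.230 → Σnom=-11.030; wc +0.122/-0.160 → slack +0.303/-0.270; half-tol=0.141, Σhalf²=0.041051
  +C: nom +17.700 → Σnom=6.670; wc +0.160/-0.360 → slack +0.463/-0.630; half-tol=0.260, Σhalf²=0.108651
  -D: nom -11.500 → Σnom=-4.830; wc +0.128/-0.030 → slack +0.591/-0.660; half-tol=0.079, Σhalf²=0.114892
  +E: nom +11.300 → Σnom=6.470; wc +0.380/-0.309 → slack +0.971/-0.969; half-tol=0.345, Σhalf²=0.233573
  -F: nom -48.500 → Σnom=-42.030; wc +0.370/-0.150 → slack +1.341/-1.119; half-tol=0.260, Σhalf²=0.301173
  +G: nom +36.900 → Σnom=-5.130; wc +0.380/-0.070 → slack +1.721/-1.189; half-tol=0.225, Σhalf²=0.351797
Nominal = -5.130. Worst-case = [-5.130 - 1.189, -5.130 + 1.721] = [-6.319, -3.409]. RSS = √0.351797 = 0.593.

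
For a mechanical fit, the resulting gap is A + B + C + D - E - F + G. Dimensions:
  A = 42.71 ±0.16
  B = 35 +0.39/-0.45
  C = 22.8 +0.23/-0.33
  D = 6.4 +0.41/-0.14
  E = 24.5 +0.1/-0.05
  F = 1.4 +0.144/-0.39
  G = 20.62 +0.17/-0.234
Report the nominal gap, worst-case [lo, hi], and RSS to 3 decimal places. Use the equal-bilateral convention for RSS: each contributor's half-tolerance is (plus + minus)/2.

Stack each dimension's contribution:
  +A: nom +42.710 → Σnom=42.710; wc +0.160/-0.160 → slack +0.160/-0.160; half-tol=0.160, Σhalf²=0.025600
  +B: nom +35.000 → Σnom=77.710; wc +0.390/-0.450 → slack +0.550/-0.610; half-tol=0.420, Σhalf²=0.202000
  +C: nom +22.800 → Σnom=100.510; wc +0.230/-0.330 → slack +0.780/-0.940; half-tol=0.280, Σhalf²=0.280400
  +D: nom +6.400 → Σnom=106.910; wc +0.410/-0.140 → slack +1.190/-1.080; half-tol=0.275, Σhalf²=0.356025
  -E: nom -24.500 → Σnom=82.410; wc +0.050/-0.100 → slack +1.240/-1.180; half-tol=0.075, Σhalf²=0.361650
  -F: nom -1.400 → Σnom=81.010; wc +0.390/-0.144 → slack +1.630/-1.324; half-tol=0.267, Σhalf²=0.432939
  +G: nom +20.620 → Σnom=101.630; wc +0.170/-0.234 → slack +1.800/-1.558; half-tol=0.202, Σhalf²=0.473743
Nominal = 101.630. Worst-case = [101.630 - 1.558, 101.630 + 1.800] = [100.072, 103.430]. RSS = √0.473743 = 0.688.

nominal=101.630 wc=[100.072,103.430] rss=0.688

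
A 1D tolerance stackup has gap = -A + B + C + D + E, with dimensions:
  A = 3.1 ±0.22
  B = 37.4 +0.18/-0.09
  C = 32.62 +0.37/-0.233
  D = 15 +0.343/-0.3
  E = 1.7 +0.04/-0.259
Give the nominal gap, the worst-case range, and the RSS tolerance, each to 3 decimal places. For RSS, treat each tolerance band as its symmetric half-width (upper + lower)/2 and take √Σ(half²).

Stack each dimension's contribution:
  -A: nom -3.100 → Σnom=-3.100; wc +0.220/-0.220 → slack +0.220/-0.220; half-tol=0.220, Σhalf²=0.048400
  +B: nom +37.400 → Σnom=34.300; wc +0.180/-0.090 → slack +0.400/-0.310; half-tol=0.135, Σhalf²=0.066625
  +C: nom +32.620 → Σnom=66.920; wc +0.370/-0.233 → slack +0.770/-0.543; half-tol=0.301, Σhalf²=0.157527
  +D: nom +15.000 → Σnom=81.920; wc +0.343/-0.300 → slack +1.113/-0.843; half-tol=0.322, Σhalf²=0.260889
  +E: nom +1.700 → Σnom=83.620; wc +0.040/-0.259 → slack +1.153/-1.102; half-tol=0.149, Σhalf²=0.283240
Nominal = 83.620. Worst-case = [83.620 - 1.102, 83.620 + 1.153] = [82.518, 84.773]. RSS = √0.283240 = 0.532.

nominal=83.620 wc=[82.518,84.773] rss=0.532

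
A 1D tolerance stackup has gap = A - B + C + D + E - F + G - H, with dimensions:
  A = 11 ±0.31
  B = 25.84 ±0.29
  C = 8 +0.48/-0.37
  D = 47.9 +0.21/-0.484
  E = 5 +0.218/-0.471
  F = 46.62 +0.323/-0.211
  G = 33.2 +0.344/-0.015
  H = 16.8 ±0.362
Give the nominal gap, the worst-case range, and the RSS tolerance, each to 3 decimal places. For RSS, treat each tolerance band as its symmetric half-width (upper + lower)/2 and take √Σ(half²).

Stack each dimension's contribution:
  +A: nom +11.000 → Σnom=11.000; wc +0.310/-0.310 → slack +0.310/-0.310; half-tol=0.310, Σhalf²=0.096100
  -B: nom -25.840 → Σnom=-14.840; wc +0.290/-0.290 → slack +0.600/-0.600; half-tol=0.290, Σhalf²=0.180200
  +C: nom +8.000 → Σnom=-6.840; wc +0.480/-0.370 → slack +1.080/-0.970; half-tol=0.425, Σhalf²=0.360825
  +D: nom +47.900 → Σnom=41.060; wc +0.210/-0.484 → slack +1.290/-1.454; half-tol=0.347, Σhalf²=0.481234
  +E: nom +5.000 → Σnom=46.060; wc +0.218/-0.471 → slack +1.508/-1.925; half-tol=0.344, Σhalf²=0.599914
  -F: nom -46.620 → Σnom=-0.560; wc +0.211/-0.323 → slack +1.719/-2.248; half-tol=0.267, Σhalf²=0.671203
  +G: nom +33.200 → Σnom=32.640; wc +0.344/-0.015 → slack +2.063/-2.263; half-tol=0.179, Σhalf²=0.703423
  -H: nom -16.800 → Σnom=15.840; wc +0.362/-0.362 → slack +2.425/-2.625; half-tol=0.362, Σhalf²=0.834467
Nominal = 15.840. Worst-case = [15.840 - 2.625, 15.840 + 2.425] = [13.215, 18.265]. RSS = √0.834467 = 0.913.

nominal=15.840 wc=[13.215,18.265] rss=0.913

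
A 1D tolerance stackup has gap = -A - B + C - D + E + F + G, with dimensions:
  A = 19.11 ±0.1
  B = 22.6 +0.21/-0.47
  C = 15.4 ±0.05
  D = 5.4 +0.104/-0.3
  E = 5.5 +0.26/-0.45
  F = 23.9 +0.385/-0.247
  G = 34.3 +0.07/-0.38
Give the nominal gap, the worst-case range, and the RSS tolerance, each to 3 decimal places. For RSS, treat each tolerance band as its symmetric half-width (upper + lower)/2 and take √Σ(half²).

nominal=31.990 wc=[30.449,33.625] rss=0.667

Stack each dimension's contribution:
  -A: nom -19.110 → Σnom=-19.110; wc +0.100/-0.100 → slack +0.100/-0.100; half-tol=0.100, Σhalf²=0.010000
  -B: nom -22.600 → Σnom=-41.710; wc +0.470/-0.210 → slack +0.570/-0.310; half-tol=0.340, Σhalf²=0.125600
  +C: nom +15.400 → Σnom=-26.310; wc +0.050/-0.050 → slack +0.620/-0.360; half-tol=0.050, Σhalf²=0.128100
  -D: nom -5.400 → Σnom=-31.710; wc +0.300/-0.104 → slack +0.920/-0.464; half-tol=0.202, Σhalf²=0.168904
  +E: nom +5.500 → Σnom=-26.210; wc +0.260/-0.450 → slack +1.180/-0.914; half-tol=0.355, Σhalf²=0.294929
  +F: nom +23.900 → Σnom=-2.310; wc +0.385/-0.247 → slack +1.565/-1.161; half-tol=0.316, Σhalf²=0.394785
  +G: nom +34.300 → Σnom=31.990; wc +0.070/-0.380 → slack +1.635/-1.541; half-tol=0.225, Σhalf²=0.445410
Nominal = 31.990. Worst-case = [31.990 - 1.541, 31.990 + 1.635] = [30.449, 33.625]. RSS = √0.445410 = 0.667.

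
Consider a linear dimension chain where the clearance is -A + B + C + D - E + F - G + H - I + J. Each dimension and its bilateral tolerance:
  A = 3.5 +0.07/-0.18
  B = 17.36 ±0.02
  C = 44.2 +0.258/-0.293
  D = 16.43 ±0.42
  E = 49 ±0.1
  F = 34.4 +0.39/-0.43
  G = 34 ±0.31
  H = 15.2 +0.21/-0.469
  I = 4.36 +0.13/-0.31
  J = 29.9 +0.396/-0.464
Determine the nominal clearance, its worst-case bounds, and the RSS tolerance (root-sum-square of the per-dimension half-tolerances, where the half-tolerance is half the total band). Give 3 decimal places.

Stack each dimension's contribution:
  -A: nom -3.500 → Σnom=-3.500; wc +0.180/-0.070 → slack +0.180/-0.070; half-tol=0.125, Σhalf²=0.015625
  +B: nom +17.360 → Σnom=13.860; wc +0.020/-0.020 → slack +0.200/-0.090; half-tol=0.020, Σhalf²=0.016025
  +C: nom +44.200 → Σnom=58.060; wc +0.258/-0.293 → slack +0.458/-0.383; half-tol=0.275, Σhalf²=0.091925
  +D: nom +16.430 → Σnom=74.490; wc +0.420/-0.420 → slack +0.878/-0.803; half-tol=0.420, Σhalf²=0.268325
  -E: nom -49.000 → Σnom=25.490; wc +0.100/-0.100 → slack +0.978/-0.903; half-tol=0.100, Σhalf²=0.278325
  +F: nom +34.400 → Σnom=59.890; wc +0.390/-0.430 → slack +1.368/-1.333; half-tol=0.410, Σhalf²=0.446425
  -G: nom -34.000 → Σnom=25.890; wc +0.310/-0.310 → slack +1.678/-1.643; half-tol=0.310, Σhalf²=0.542525
  +H: nom +15.200 → Σnom=41.090; wc +0.210/-0.469 → slack +1.888/-2.112; half-tol=0.339, Σhalf²=0.657785
  -I: nom -4.360 → Σnom=36.730; wc +0.310/-0.130 → slack +2.198/-2.242; half-tol=0.220, Σhalf²=0.706185
  +J: nom +29.900 → Σnom=66.630; wc +0.396/-0.464 → slack +2.594/-2.706; half-tol=0.430, Σhalf²=0.891085
Nominal = 66.630. Worst-case = [66.630 - 2.706, 66.630 + 2.594] = [63.924, 69.224]. RSS = √0.891085 = 0.944.

nominal=66.630 wc=[63.924,69.224] rss=0.944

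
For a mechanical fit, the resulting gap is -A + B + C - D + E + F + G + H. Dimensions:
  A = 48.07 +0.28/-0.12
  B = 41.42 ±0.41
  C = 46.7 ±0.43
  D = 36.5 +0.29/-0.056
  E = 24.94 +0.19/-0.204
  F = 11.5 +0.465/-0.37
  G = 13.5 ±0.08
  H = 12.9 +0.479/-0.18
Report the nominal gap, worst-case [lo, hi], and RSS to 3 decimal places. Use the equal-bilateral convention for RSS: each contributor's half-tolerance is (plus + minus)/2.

nominal=66.390 wc=[64.146,68.620] rss=0.867

Stack each dimension's contribution:
  -A: nom -48.070 → Σnom=-48.070; wc +0.120/-0.280 → slack +0.120/-0.280; half-tol=0.200, Σhalf²=0.040000
  +B: nom +41.420 → Σnom=-6.650; wc +0.410/-0.410 → slack +0.530/-0.690; half-tol=0.410, Σhalf²=0.208100
  +C: nom +46.700 → Σnom=40.050; wc +0.430/-0.430 → slack +0.960/-1.120; half-tol=0.430, Σhalf²=0.393000
  -D: nom -36.500 → Σnom=3.550; wc +0.056/-0.290 → slack +1.016/-1.410; half-tol=0.173, Σhalf²=0.422929
  +E: nom +24.940 → Σnom=28.490; wc +0.190/-0.204 → slack +1.206/-1.614; half-tol=0.197, Σhalf²=0.461738
  +F: nom +11.500 → Σnom=39.990; wc +0.465/-0.370 → slack +1.671/-1.984; half-tol=0.417, Σhalf²=0.636044
  +G: nom +13.500 → Σnom=53.490; wc +0.080/-0.080 → slack +1.751/-2.064; half-tol=0.080, Σhalf²=0.642444
  +H: nom +12.900 → Σnom=66.390; wc +0.479/-0.180 → slack +2.230/-2.244; half-tol=0.330, Σhalf²=0.751014
Nominal = 66.390. Worst-case = [66.390 - 2.244, 66.390 + 2.230] = [64.146, 68.620]. RSS = √0.751014 = 0.867.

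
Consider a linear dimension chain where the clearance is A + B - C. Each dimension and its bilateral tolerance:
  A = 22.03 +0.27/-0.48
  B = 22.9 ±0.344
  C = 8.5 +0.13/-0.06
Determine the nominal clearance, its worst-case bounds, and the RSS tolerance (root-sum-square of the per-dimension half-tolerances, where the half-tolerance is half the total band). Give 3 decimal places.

nominal=36.430 wc=[35.476,37.104] rss=0.518

Stack each dimension's contribution:
  +A: nom +22.030 → Σnom=22.030; wc +0.270/-0.480 → slack +0.270/-0.480; half-tol=0.375, Σhalf²=0.140625
  +B: nom +22.900 → Σnom=44.930; wc +0.344/-0.344 → slack +0.614/-0.824; half-tol=0.344, Σhalf²=0.258961
  -C: nom -8.500 → Σnom=36.430; wc +0.060/-0.130 → slack +0.674/-0.954; half-tol=0.095, Σhalf²=0.267986
Nominal = 36.430. Worst-case = [36.430 - 0.954, 36.430 + 0.674] = [35.476, 37.104]. RSS = √0.267986 = 0.518.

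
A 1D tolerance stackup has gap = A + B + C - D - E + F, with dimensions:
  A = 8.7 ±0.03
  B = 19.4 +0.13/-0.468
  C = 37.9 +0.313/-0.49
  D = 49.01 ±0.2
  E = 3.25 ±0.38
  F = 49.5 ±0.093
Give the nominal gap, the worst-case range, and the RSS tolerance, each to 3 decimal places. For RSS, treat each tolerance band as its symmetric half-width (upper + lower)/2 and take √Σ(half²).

nominal=63.240 wc=[61.579,64.386] rss=0.667

Stack each dimension's contribution:
  +A: nom +8.700 → Σnom=8.700; wc +0.030/-0.030 → slack +0.030/-0.030; half-tol=0.030, Σhalf²=0.000900
  +B: nom +19.400 → Σnom=28.100; wc +0.130/-0.468 → slack +0.160/-0.498; half-tol=0.299, Σhalf²=0.090301
  +C: nom +37.900 → Σnom=66.000; wc +0.313/-0.490 → slack +0.473/-0.988; half-tol=0.401, Σhalf²=0.251503
  -D: nom -49.010 → Σnom=16.990; wc +0.200/-0.200 → slack +0.673/-1.188; half-tol=0.200, Σhalf²=0.291503
  -E: nom -3.250 → Σnom=13.740; wc +0.380/-0.380 → slack +1.053/-1.568; half-tol=0.380, Σhalf²=0.435903
  +F: nom +49.500 → Σnom=63.240; wc +0.093/-0.093 → slack +1.146/-1.661; half-tol=0.093, Σhalf²=0.444552
Nominal = 63.240. Worst-case = [63.240 - 1.661, 63.240 + 1.146] = [61.579, 64.386]. RSS = √0.444552 = 0.667.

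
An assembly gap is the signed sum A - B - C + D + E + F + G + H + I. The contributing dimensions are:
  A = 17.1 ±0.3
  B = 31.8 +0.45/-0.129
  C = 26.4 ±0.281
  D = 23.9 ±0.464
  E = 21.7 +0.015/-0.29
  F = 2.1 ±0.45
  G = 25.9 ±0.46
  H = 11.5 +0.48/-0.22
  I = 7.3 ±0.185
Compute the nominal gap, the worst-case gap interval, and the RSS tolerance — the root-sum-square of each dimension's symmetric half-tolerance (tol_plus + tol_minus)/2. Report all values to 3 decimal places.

Stack each dimension's contribution:
  +A: nom +17.100 → Σnom=17.100; wc +0.300/-0.300 → slack +0.300/-0.300; half-tol=0.300, Σhalf²=0.090000
  -B: nom -31.800 → Σnom=-14.700; wc +0.129/-0.450 → slack +0.429/-0.750; half-tol=0.289, Σhalf²=0.173810
  -C: nom -26.400 → Σnom=-41.100; wc +0.281/-0.281 → slack +0.710/-1.031; half-tol=0.281, Σhalf²=0.252771
  +D: nom +23.900 → Σnom=-17.200; wc +0.464/-0.464 → slack +1.174/-1.495; half-tol=0.464, Σhalf²=0.468067
  +E: nom +21.700 → Σnom=4.500; wc +0.015/-0.290 → slack +1.189/-1.785; half-tol=0.152, Σhalf²=0.491324
  +F: nom +2.100 → Σnom=6.600; wc +0.450/-0.450 → slack +1.639/-2.235; half-tol=0.450, Σhalf²=0.693824
  +G: nom +25.900 → Σnom=32.500; wc +0.460/-0.460 → slack +2.099/-2.695; half-tol=0.460, Σhalf²=0.905424
  +H: nom +11.500 → Σnom=44.000; wc +0.480/-0.220 → slack +2.579/-2.915; half-tol=0.350, Σhalf²=1.027923
  +I: nom +7.300 → Σnom=51.300; wc +0.185/-0.185 → slack +2.764/-3.100; half-tol=0.185, Σhalf²=1.062148
Nominal = 51.300. Worst-case = [51.300 - 3.100, 51.300 + 2.764] = [48.200, 54.064]. RSS = √1.062148 = 1.031.

nominal=51.300 wc=[48.200,54.064] rss=1.031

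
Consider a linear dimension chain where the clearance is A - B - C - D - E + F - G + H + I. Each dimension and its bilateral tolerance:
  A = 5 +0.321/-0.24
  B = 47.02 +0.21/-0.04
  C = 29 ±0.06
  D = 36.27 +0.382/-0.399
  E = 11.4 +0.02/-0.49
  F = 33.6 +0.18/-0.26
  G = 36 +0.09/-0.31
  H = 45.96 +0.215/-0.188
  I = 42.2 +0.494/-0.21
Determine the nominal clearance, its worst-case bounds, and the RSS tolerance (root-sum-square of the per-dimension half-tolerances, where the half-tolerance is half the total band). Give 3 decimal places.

Stack each dimension's contribution:
  +A: nom +5.000 → Σnom=5.000; wc +0.321/-0.240 → slack +0.321/-0.240; half-tol=0.280, Σhalf²=0.078680
  -B: nom -47.020 → Σnom=-42.020; wc +0.040/-0.210 → slack +0.361/-0.450; half-tol=0.125, Σhalf²=0.094305
  -C: nom -29.000 → Σnom=-71.020; wc +0.060/-0.060 → slack +0.421/-0.510; half-tol=0.060, Σhalf²=0.097905
  -D: nom -36.270 → Σnom=-107.290; wc +0.399/-0.382 → slack +0.820/-0.892; half-tol=0.391, Σhalf²=0.250395
  -E: nom -11.400 → Σnom=-118.690; wc +0.490/-0.020 → slack +1.310/-0.912; half-tol=0.255, Σhalf²=0.315420
  +F: nom +33.600 → Σnom=-85.090; wc +0.180/-0.260 → slack +1.490/-1.172; half-tol=0.220, Σhalf²=0.363820
  -G: nom -36.000 → Σnom=-121.090; wc +0.310/-0.090 → slack +1.800/-1.262; half-tol=0.200, Σhalf²=0.403821
  +H: nom +45.960 → Σnom=-75.130; wc +0.215/-0.188 → slack +2.015/-1.450; half-tol=0.202, Σhalf²=0.444423
  +I: nom +42.200 → Σnom=-32.930; wc +0.494/-0.210 → slack +2.509/-1.660; half-tol=0.352, Σhalf²=0.568327
Nominal = -32.930. Worst-case = [-32.930 - 1.660, -32.930 + 2.509] = [-34.590, -30.421]. RSS = √0.568327 = 0.754.

nominal=-32.930 wc=[-34.590,-30.421] rss=0.754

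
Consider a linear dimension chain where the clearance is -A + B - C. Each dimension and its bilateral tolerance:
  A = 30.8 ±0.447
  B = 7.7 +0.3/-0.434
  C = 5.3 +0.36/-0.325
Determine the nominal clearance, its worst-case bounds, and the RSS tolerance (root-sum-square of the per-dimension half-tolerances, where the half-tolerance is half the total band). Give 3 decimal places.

nominal=-28.400 wc=[-29.641,-27.328] rss=0.672

Stack each dimension's contribution:
  -A: nom -30.800 → Σnom=-30.800; wc +0.447/-0.447 → slack +0.447/-0.447; half-tol=0.447, Σhalf²=0.199809
  +B: nom +7.700 → Σnom=-23.100; wc +0.300/-0.434 → slack +0.747/-0.881; half-tol=0.367, Σhalf²=0.334498
  -C: nom -5.300 → Σnom=-28.400; wc +0.325/-0.360 → slack +1.072/-1.241; half-tol=0.343, Σhalf²=0.451804
Nominal = -28.400. Worst-case = [-28.400 - 1.241, -28.400 + 1.072] = [-29.641, -27.328]. RSS = √0.451804 = 0.672.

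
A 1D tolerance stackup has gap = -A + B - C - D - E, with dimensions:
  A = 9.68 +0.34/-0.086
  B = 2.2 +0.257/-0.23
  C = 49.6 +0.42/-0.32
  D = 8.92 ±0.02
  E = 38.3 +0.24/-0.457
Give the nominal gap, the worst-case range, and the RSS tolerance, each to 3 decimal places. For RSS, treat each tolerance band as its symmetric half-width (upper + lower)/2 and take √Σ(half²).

nominal=-104.300 wc=[-105.550,-103.160] rss=0.603

Stack each dimension's contribution:
  -A: nom -9.680 → Σnom=-9.680; wc +0.086/-0.340 → slack +0.086/-0.340; half-tol=0.213, Σhalf²=0.045369
  +B: nom +2.200 → Σnom=-7.480; wc +0.257/-0.230 → slack +0.343/-0.570; half-tol=0.243, Σhalf²=0.104661
  -C: nom -49.600 → Σnom=-57.080; wc +0.320/-0.420 → slack +0.663/-0.990; half-tol=0.370, Σhalf²=0.241561
  -D: nom -8.920 → Σnom=-66.000; wc +0.020/-0.020 → slack +0.683/-1.010; half-tol=0.020, Σhalf²=0.241961
  -E: nom -38.300 → Σnom=-104.300; wc +0.457/-0.240 → slack +1.140/-1.250; half-tol=0.349, Σhalf²=0.363414
Nominal = -104.300. Worst-case = [-104.300 - 1.250, -104.300 + 1.140] = [-105.550, -103.160]. RSS = √0.363414 = 0.603.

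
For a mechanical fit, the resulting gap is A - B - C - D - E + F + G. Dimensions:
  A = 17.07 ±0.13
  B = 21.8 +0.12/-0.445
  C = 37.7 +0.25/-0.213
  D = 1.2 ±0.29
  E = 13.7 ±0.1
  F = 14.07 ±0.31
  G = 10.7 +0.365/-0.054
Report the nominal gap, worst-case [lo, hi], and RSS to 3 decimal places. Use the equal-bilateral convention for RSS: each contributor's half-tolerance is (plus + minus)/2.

Stack each dimension's contribution:
  +A: nom +17.070 → Σnom=17.070; wc +0.130/-0.130 → slack +0.130/-0.130; half-tol=0.130, Σhalf²=0.016900
  -B: nom -21.800 → Σnom=-4.730; wc +0.445/-0.120 → slack +0.575/-0.250; half-tol=0.282, Σhalf²=0.096706
  -C: nom -37.700 → Σnom=-42.430; wc +0.213/-0.250 → slack +0.788/-0.500; half-tol=0.231, Σhalf²=0.150298
  -D: nom -1.200 → Σnom=-43.630; wc +0.290/-0.290 → slack +1.078/-0.790; half-tol=0.290, Σhalf²=0.234398
  -E: nom -13.700 → Σnom=-57.330; wc +0.100/-0.100 → slack +1.178/-0.890; half-tol=0.100, Σhalf²=0.244398
  +F: nom +14.070 → Σnom=-43.260; wc +0.310/-0.310 → slack +1.488/-1.200; half-tol=0.310, Σhalf²=0.340498
  +G: nom +10.700 → Σnom=-32.560; wc +0.365/-0.054 → slack +1.853/-1.254; half-tol=0.209, Σhalf²=0.384389
Nominal = -32.560. Worst-case = [-32.560 - 1.254, -32.560 + 1.853] = [-33.814, -30.707]. RSS = √0.384389 = 0.620.

nominal=-32.560 wc=[-33.814,-30.707] rss=0.620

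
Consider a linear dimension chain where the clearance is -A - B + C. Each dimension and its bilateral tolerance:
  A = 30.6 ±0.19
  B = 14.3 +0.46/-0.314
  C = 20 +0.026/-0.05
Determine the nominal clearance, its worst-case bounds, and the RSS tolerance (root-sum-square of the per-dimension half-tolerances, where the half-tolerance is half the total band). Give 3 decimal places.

nominal=-24.900 wc=[-25.600,-24.370] rss=0.433

Stack each dimension's contribution:
  -A: nom -30.600 → Σnom=-30.600; wc +0.190/-0.190 → slack +0.190/-0.190; half-tol=0.190, Σhalf²=0.036100
  -B: nom -14.300 → Σnom=-44.900; wc +0.314/-0.460 → slack +0.504/-0.650; half-tol=0.387, Σhalf²=0.185869
  +C: nom +20.000 → Σnom=-24.900; wc +0.026/-0.050 → slack +0.530/-0.700; half-tol=0.038, Σhalf²=0.187313
Nominal = -24.900. Worst-case = [-24.900 - 0.700, -24.900 + 0.530] = [-25.600, -24.370]. RSS = √0.187313 = 0.433.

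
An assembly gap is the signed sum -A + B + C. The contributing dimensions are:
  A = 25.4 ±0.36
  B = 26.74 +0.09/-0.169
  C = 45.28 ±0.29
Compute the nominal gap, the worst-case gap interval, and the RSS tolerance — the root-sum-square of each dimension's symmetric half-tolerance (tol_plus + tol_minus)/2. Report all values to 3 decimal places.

nominal=46.620 wc=[45.801,47.360] rss=0.480

Stack each dimension's contribution:
  -A: nom -25.400 → Σnom=-25.400; wc +0.360/-0.360 → slack +0.360/-0.360; half-tol=0.360, Σhalf²=0.129600
  +B: nom +26.740 → Σnom=1.340; wc +0.090/-0.169 → slack +0.450/-0.529; half-tol=0.130, Σhalf²=0.146370
  +C: nom +45.280 → Σnom=46.620; wc +0.290/-0.290 → slack +0.740/-0.819; half-tol=0.290, Σhalf²=0.230470
Nominal = 46.620. Worst-case = [46.620 - 0.819, 46.620 + 0.740] = [45.801, 47.360]. RSS = √0.230470 = 0.480.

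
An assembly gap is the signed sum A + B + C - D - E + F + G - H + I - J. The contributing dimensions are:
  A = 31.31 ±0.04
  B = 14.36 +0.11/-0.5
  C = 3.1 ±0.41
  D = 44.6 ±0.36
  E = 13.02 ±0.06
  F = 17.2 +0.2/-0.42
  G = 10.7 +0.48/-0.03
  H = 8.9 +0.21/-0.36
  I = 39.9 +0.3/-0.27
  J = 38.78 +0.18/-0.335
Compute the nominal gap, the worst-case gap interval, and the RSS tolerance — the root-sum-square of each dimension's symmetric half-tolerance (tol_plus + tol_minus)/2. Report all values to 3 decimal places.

Stack each dimension's contribution:
  +A: nom +31.310 → Σnom=31.310; wc +0.040/-0.040 → slack +0.040/-0.040; half-tol=0.040, Σhalf²=0.001600
  +B: nom +14.360 → Σnom=45.670; wc +0.110/-0.500 → slack +0.150/-0.540; half-tol=0.305, Σhalf²=0.094625
  +C: nom +3.100 → Σnom=48.770; wc +0.410/-0.410 → slack +0.560/-0.950; half-tol=0.410, Σhalf²=0.262725
  -D: nom -44.600 → Σnom=4.170; wc +0.360/-0.360 → slack +0.920/-1.310; half-tol=0.360, Σhalf²=0.392325
  -E: nom -13.020 → Σnom=-8.850; wc +0.060/-0.060 → slack +0.980/-1.370; half-tol=0.060, Σhalf²=0.395925
  +F: nom +17.200 → Σnom=8.350; wc +0.200/-0.420 → slack +1.180/-1.790; half-tol=0.310, Σhalf²=0.492025
  +G: nom +10.700 → Σnom=19.050; wc +0.480/-0.030 → slack +1.660/-1.820; half-tol=0.255, Σhalf²=0.557050
  -H: nom -8.900 → Σnom=10.150; wc +0.360/-0.210 → slack +2.020/-2.030; half-tol=0.285, Σhalf²=0.638275
  +I: nom +39.900 → Σnom=50.050; wc +0.300/-0.270 → slack +2.320/-2.300; half-tol=0.285, Σhalf²=0.719500
  -J: nom -38.780 → Σnom=11.270; wc +0.335/-0.180 → slack +2.655/-2.480; half-tol=0.258, Σhalf²=0.785806
Nominal = 11.270. Worst-case = [11.270 - 2.480, 11.270 + 2.655] = [8.790, 13.925]. RSS = √0.785806 = 0.886.

nominal=11.270 wc=[8.790,13.925] rss=0.886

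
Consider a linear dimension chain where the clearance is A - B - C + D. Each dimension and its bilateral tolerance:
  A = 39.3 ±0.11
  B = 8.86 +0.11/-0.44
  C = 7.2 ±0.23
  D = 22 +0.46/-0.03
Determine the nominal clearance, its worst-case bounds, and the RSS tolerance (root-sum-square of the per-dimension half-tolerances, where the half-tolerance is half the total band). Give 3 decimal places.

nominal=45.240 wc=[44.760,46.480] rss=0.448

Stack each dimension's contribution:
  +A: nom +39.300 → Σnom=39.300; wc +0.110/-0.110 → slack +0.110/-0.110; half-tol=0.110, Σhalf²=0.012100
  -B: nom -8.860 → Σnom=30.440; wc +0.440/-0.110 → slack +0.550/-0.220; half-tol=0.275, Σhalf²=0.087725
  -C: nom -7.200 → Σnom=23.240; wc +0.230/-0.230 → slack +0.780/-0.450; half-tol=0.230, Σhalf²=0.140625
  +D: nom +22.000 → Σnom=45.240; wc +0.460/-0.030 → slack +1.240/-0.480; half-tol=0.245, Σhalf²=0.200650
Nominal = 45.240. Worst-case = [45.240 - 0.480, 45.240 + 1.240] = [44.760, 46.480]. RSS = √0.200650 = 0.448.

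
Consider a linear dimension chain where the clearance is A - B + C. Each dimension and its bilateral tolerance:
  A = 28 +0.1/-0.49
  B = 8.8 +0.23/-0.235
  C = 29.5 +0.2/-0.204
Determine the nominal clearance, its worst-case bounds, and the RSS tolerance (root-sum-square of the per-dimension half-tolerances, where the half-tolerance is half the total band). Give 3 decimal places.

Stack each dimension's contribution:
  +A: nom +28.000 → Σnom=28.000; wc +0.100/-0.490 → slack +0.100/-0.490; half-tol=0.295, Σhalf²=0.087025
  -B: nom -8.800 → Σnom=19.200; wc +0.235/-0.230 → slack +0.335/-0.720; half-tol=0.232, Σhalf²=0.141081
  +C: nom +29.500 → Σnom=48.700; wc +0.200/-0.204 → slack +0.535/-0.924; half-tol=0.202, Σhalf²=0.181885
Nominal = 48.700. Worst-case = [48.700 - 0.924, 48.700 + 0.535] = [47.776, 49.235]. RSS = √0.181885 = 0.426.

nominal=48.700 wc=[47.776,49.235] rss=0.426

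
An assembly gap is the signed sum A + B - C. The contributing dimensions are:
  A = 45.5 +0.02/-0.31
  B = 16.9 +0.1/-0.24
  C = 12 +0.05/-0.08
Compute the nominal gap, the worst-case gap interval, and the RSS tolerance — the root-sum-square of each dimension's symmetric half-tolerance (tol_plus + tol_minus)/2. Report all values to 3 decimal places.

Stack each dimension's contribution:
  +A: nom +45.500 → Σnom=45.500; wc +0.020/-0.310 → slack +0.020/-0.310; half-tol=0.165, Σhalf²=0.027225
  +B: nom +16.900 → Σnom=62.400; wc +0.100/-0.240 → slack +0.120/-0.550; half-tol=0.170, Σhalf²=0.056125
  -C: nom -12.000 → Σnom=50.400; wc +0.080/-0.050 → slack +0.200/-0.600; half-tol=0.065, Σhalf²=0.060350
Nominal = 50.400. Worst-case = [50.400 - 0.600, 50.400 + 0.200] = [49.800, 50.600]. RSS = √0.060350 = 0.246.

nominal=50.400 wc=[49.800,50.600] rss=0.246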